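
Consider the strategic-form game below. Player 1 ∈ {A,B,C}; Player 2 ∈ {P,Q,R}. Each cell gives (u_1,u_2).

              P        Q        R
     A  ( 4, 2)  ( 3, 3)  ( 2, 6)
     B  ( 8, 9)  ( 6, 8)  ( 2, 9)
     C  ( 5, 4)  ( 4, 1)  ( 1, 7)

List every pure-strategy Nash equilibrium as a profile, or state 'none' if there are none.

PSNE = {(A,R), (B,P), (B,R)}

(A,P): not NE [P1→B gives 8>4; P2→R gives 6>2]
(A,Q): not NE [P1→B gives 6>3; P2→R gives 6>3]
(A,R): NE
(B,P): NE
(B,Q): not NE [P2→R gives 9>8]
(B,R): NE
(C,P): not NE [P1→B gives 8>5; P2→R gives 7>4]
(C,Q): not NE [P1→B gives 6>4; P2→R gives 7>1]
(C,R): not NE [P1→B gives 2>1]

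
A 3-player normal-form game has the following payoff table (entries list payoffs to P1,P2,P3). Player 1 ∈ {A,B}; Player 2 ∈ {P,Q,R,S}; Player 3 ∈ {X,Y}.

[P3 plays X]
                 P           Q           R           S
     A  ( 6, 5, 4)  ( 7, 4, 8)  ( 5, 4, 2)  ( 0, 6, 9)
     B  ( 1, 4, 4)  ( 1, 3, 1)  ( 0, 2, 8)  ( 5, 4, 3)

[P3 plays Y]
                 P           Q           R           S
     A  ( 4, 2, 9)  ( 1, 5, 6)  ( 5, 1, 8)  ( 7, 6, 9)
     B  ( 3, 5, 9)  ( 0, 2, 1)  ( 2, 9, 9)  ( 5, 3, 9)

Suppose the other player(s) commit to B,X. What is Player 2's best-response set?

P2 best: {P,S}

u_2(P vs B,X) = 4
u_2(Q vs B,X) = 3
u_2(R vs B,X) = 2
u_2(S vs B,X) = 4
max payoff 4 at {P,S}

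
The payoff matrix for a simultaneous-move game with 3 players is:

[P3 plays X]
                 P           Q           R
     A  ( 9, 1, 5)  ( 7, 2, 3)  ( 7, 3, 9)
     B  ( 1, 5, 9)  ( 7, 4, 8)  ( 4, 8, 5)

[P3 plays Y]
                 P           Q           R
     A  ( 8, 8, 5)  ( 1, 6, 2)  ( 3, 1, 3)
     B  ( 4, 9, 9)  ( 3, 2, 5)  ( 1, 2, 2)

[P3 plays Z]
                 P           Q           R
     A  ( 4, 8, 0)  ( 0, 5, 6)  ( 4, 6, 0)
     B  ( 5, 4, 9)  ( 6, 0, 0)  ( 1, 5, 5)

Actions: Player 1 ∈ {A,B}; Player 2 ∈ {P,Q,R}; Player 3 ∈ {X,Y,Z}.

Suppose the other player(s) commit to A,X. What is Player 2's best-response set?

P2 best: {R}

u_2(P vs A,X) = 1
u_2(Q vs A,X) = 2
u_2(R vs A,X) = 3
max payoff 3 at {R}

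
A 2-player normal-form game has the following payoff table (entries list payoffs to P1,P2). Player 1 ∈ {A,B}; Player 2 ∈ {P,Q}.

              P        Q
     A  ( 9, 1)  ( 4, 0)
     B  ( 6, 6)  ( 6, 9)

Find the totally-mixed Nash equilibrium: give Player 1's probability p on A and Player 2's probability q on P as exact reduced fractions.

p=3/4, q=2/5

P1 indiff ⇒ q·9+(1-q)·4 = q·6+(1-q)·6 ⇒ q(3) = (1-q)(2) ⇒ q = 2/5
P2 indiff ⇒ p·1+(1-p)·6 = p·0+(1-p)·9 ⇒ p(1) = (1-p)(3) ⇒ p = 3/4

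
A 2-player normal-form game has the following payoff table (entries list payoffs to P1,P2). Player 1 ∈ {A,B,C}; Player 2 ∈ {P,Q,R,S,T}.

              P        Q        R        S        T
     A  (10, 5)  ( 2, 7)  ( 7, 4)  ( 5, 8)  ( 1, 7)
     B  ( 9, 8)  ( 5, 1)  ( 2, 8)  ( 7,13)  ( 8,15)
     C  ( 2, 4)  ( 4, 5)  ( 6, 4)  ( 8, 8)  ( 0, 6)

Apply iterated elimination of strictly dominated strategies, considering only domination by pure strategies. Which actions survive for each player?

P2 drop P (S beats it: A:8>5 B:13>8 C:8>4)
P2 drop Q (S beats it: A:8>7 B:13>1 C:8>5)
P2 drop R (S beats it: A:8>4 B:13>8 C:8>4)
P1 drop A (B beats it: S:7>5 T:8>1)
P1→{B,C} P2→{S,T}

Survivors P1:{B,C} P2:{S,T}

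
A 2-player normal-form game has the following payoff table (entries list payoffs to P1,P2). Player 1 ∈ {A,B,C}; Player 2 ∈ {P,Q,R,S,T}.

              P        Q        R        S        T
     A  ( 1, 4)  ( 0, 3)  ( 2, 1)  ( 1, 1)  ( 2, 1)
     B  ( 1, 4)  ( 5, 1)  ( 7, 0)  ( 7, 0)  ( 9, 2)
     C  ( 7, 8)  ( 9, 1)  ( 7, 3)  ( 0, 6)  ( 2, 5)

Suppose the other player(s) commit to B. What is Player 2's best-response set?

BR_2 = {P}

u_2(P vs B) = 4
u_2(Q vs B) = 1
u_2(R vs B) = 0
u_2(S vs B) = 0
u_2(T vs B) = 2
max payoff 4 at {P}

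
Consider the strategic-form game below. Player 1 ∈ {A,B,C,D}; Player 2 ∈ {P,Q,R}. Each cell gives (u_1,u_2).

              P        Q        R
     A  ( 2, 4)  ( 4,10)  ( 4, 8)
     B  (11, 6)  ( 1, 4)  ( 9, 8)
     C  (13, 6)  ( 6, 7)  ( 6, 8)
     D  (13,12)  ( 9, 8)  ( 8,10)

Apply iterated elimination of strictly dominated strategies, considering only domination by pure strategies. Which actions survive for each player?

P1 drop A (C beats it: P:13>2 Q:6>4 R:6>4)
P2 drop Q (R beats it: B:8>4 C:8>7 D:10>8)
P1→{B,C,D} P2→{P,R}

IESDS → P1:{B,C,D} P2:{P,R}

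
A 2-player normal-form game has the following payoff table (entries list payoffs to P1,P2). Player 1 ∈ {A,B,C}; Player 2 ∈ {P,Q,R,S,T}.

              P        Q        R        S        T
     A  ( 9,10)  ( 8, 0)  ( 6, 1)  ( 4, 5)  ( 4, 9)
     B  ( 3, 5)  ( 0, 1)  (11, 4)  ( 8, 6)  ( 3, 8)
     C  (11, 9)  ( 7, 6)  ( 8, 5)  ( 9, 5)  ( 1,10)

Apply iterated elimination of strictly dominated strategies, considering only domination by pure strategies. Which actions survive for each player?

Remaining: P1:{A,C} P2:{P,T}

P2 drop Q (P beats it: A:10>0 B:5>1 C:9>6)
P2 drop R (P beats it: A:10>1 B:5>4 C:9>5)
P2 drop S (T beats it: A:9>5 B:8>6 C:10>5)
P1 drop B (A beats it: P:9>3 T:4>3)
P1→{A,C} P2→{P,T}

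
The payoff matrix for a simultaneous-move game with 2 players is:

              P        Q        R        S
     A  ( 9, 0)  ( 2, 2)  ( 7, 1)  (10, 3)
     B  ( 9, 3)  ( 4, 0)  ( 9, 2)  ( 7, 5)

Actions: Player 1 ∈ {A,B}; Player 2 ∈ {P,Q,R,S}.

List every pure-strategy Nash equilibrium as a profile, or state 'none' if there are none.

PSNE = {(A,S)}

(A,P): not NE [P2→S gives 3>0]
(A,Q): not NE [P1→B gives 4>2; P2→S gives 3>2]
(A,R): not NE [P1→B gives 9>7; P2→S gives 3>1]
(A,S): NE
(B,P): not NE [P2→S gives 5>3]
(B,Q): not NE [P2→S gives 5>0]
(B,R): not NE [P2→S gives 5>2]
(B,S): not NE [P1→A gives 10>7]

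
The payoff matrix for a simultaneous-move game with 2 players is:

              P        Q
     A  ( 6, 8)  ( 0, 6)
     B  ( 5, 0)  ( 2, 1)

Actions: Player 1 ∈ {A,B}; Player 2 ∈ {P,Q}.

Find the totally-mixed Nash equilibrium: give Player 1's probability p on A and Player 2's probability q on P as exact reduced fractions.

(p,q) = (1/3, 2/3)

P1 indiff ⇒ q·6+(1-q)·0 = q·5+(1-q)·2 ⇒ q(1) = (1-q)(2) ⇒ q = 2/3
P2 indiff ⇒ p·8+(1-p)·0 = p·6+(1-p)·1 ⇒ p(2) = (1-p)(1) ⇒ p = 1/3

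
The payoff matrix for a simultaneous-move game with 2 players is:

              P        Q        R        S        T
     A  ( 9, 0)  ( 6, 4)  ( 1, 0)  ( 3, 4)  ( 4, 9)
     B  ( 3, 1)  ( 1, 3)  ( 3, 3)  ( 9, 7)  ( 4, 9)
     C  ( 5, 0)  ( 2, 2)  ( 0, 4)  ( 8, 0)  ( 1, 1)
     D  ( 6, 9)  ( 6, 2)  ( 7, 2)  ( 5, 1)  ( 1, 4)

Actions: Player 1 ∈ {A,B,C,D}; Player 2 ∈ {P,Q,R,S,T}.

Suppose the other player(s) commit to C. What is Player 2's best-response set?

u_2(P vs C) = 0
u_2(Q vs C) = 2
u_2(R vs C) = 4
u_2(S vs C) = 0
u_2(T vs C) = 1
max payoff 4 at {R}

BR_2 = {R}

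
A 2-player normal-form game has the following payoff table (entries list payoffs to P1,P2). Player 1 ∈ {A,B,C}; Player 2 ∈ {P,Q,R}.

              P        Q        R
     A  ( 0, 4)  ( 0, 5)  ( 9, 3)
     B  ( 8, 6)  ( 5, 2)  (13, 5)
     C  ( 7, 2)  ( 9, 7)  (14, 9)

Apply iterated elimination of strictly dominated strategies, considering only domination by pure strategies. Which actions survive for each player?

IESDS → P1:{B,C} P2:{P,R}

P1 drop A (B beats it: P:8>0 Q:5>0 R:13>9)
P2 drop Q (R beats it: B:5>2 C:9>7)
P1→{B,C} P2→{P,R}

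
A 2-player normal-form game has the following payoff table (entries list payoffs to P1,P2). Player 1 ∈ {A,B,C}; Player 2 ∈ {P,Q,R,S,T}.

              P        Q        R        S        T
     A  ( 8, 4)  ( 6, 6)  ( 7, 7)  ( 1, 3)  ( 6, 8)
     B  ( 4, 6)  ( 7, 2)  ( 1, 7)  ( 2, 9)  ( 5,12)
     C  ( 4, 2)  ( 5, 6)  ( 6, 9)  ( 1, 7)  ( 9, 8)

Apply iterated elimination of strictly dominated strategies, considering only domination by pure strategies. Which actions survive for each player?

Remaining: P1:{A,C} P2:{R,T}

P2 drop P (R beats it: A:7>4 B:7>6 C:9>2)
P2 drop Q (R beats it: A:7>6 B:7>2 C:9>6)
P2 drop S (T beats it: A:8>3 B:12>9 C:8>7)
P1 drop B (A beats it: R:7>1 T:6>5)
P1→{A,C} P2→{R,T}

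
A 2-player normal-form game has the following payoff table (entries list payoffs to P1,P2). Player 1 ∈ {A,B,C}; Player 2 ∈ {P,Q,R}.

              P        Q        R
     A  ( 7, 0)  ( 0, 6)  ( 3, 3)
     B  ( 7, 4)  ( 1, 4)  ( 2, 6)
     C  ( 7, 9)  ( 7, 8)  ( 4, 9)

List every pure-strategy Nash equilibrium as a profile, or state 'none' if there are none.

Nash profiles: (C,P), (C,R)

(A,P): not NE [P2→Q gives 6>0]
(A,Q): not NE [P1→C gives 7>0]
(A,R): not NE [P1→C gives 4>3; P2→Q gives 6>3]
(B,P): not NE [P2→R gives 6>4]
(B,Q): not NE [P1→C gives 7>1; P2→R gives 6>4]
(B,R): not NE [P1→C gives 4>2]
(C,P): NE
(C,Q): not NE [P2→R gives 9>8]
(C,R): NE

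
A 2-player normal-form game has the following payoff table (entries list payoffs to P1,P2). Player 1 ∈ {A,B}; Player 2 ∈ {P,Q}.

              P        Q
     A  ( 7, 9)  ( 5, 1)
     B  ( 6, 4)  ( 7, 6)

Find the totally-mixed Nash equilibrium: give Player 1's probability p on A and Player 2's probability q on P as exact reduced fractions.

P1 indiff ⇒ q·7+(1-q)·5 = q·6+(1-q)·7 ⇒ q(1) = (1-q)(2) ⇒ q = 2/3
P2 indiff ⇒ p·9+(1-p)·4 = p·1+(1-p)·6 ⇒ p(8) = (1-p)(2) ⇒ p = 1/5

(p,q) = (1/5, 2/3)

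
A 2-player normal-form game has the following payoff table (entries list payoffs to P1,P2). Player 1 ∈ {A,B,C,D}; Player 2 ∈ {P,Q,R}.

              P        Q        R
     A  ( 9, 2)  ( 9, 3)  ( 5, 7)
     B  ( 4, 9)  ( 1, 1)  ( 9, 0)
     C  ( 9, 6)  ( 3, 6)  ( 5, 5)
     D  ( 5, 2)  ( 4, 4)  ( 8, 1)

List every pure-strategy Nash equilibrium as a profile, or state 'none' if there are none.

(A,P): not NE [P2→R gives 7>2]
(A,Q): not NE [P2→R gives 7>3]
(A,R): not NE [P1→B gives 9>5]
(B,P): not NE [P1→C gives 9>4]
(B,Q): not NE [P1→A gives 9>1; P2→P gives 9>1]
(B,R): not NE [P2→P gives 9>0]
(C,P): NE
(C,Q): not NE [P1→A gives 9>3]
(C,R): not NE [P1→B gives 9>5; P2→Q gives 6>5]
(D,P): not NE [P1→C gives 9>5; P2→Q gives 4>2]
(D,Q): not NE [P1→A gives 9>4]
(D,R): not NE [P1→B gives 9>8; P2→Q gives 4>1]

NE set: (C,P)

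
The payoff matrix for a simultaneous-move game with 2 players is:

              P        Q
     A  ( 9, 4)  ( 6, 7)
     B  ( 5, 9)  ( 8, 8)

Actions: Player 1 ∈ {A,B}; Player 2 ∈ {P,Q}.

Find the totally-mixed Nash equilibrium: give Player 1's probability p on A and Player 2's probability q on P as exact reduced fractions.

P1 mixes 1/4 on A; P2 mixes 1/3 on P

P1 indiff ⇒ q·9+(1-q)·6 = q·5+(1-q)·8 ⇒ q(4) = (1-q)(2) ⇒ q = 1/3
P2 indiff ⇒ p·4+(1-p)·9 = p·7+(1-p)·8 ⇒ p(-3) = (1-p)(-1) ⇒ p = 1/4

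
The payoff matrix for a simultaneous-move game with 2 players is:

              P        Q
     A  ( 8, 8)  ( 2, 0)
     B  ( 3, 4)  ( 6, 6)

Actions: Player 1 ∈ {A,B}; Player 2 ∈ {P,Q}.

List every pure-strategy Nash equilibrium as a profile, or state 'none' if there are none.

(A,P): NE
(A,Q): not NE [P1→B gives 6>2; P2→P gives 8>0]
(B,P): not NE [P1→A gives 8>3; P2→Q gives 6>4]
(B,Q): NE

NE set: (A,P), (B,Q)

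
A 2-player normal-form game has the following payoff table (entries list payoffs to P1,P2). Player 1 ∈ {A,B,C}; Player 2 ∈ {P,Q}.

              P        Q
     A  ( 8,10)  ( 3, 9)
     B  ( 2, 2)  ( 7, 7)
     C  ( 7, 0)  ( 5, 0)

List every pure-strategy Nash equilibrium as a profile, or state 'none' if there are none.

PSNE = {(A,P), (B,Q)}

(A,P): NE
(A,Q): not NE [P1→B gives 7>3; P2→P gives 10>9]
(B,P): not NE [P1→A gives 8>2; P2→Q gives 7>2]
(B,Q): NE
(C,P): not NE [P1→A gives 8>7]
(C,Q): not NE [P1→B gives 7>5]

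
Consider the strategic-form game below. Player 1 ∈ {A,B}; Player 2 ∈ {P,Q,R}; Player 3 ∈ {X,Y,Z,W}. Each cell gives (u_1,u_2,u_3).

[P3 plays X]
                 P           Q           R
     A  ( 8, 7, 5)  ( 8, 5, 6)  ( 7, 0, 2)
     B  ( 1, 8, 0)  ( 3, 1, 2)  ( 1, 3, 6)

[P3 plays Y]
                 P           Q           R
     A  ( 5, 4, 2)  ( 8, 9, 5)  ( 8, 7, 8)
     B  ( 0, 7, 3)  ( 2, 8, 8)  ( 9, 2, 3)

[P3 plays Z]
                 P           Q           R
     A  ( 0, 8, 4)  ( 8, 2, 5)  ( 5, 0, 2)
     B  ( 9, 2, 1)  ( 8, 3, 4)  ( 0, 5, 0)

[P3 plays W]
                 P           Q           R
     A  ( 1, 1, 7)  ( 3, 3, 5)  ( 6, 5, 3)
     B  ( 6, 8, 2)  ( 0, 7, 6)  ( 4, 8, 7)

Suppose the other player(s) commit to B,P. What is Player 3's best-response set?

argmax u_3 = {Y}

u_3(X vs B,P) = 0
u_3(Y vs B,P) = 3
u_3(Z vs B,P) = 1
u_3(W vs B,P) = 2
max payoff 3 at {Y}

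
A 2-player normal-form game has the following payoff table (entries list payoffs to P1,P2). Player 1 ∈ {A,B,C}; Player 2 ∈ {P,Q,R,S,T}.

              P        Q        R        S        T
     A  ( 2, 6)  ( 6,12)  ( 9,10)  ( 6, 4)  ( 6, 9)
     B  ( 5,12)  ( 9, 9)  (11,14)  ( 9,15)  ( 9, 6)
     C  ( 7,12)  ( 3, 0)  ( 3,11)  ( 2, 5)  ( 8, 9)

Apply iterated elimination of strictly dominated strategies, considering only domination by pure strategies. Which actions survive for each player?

P1 drop A (B beats it: P:5>2 Q:9>6 R:11>9 S:9>6 T:9>6)
P2 drop Q (P beats it: B:12>9 C:12>0)
P2 drop T (P beats it: B:12>6 C:12>9)
P1→{B,C} P2→{P,R,S}

IESDS → P1:{B,C} P2:{P,R,S}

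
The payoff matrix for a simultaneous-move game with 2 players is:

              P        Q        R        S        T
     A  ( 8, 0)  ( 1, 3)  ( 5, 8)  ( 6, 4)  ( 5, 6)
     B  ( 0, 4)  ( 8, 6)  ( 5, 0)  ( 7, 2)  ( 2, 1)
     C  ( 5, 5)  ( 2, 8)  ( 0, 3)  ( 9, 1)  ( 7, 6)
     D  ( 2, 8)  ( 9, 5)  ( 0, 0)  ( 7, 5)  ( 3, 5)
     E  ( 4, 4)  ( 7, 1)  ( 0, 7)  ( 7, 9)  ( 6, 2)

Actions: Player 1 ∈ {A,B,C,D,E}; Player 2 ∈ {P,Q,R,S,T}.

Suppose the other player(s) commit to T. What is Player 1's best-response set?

P1 best: {C}

u_1(A vs T) = 5
u_1(B vs T) = 2
u_1(C vs T) = 7
u_1(D vs T) = 3
u_1(E vs T) = 6
max payoff 7 at {C}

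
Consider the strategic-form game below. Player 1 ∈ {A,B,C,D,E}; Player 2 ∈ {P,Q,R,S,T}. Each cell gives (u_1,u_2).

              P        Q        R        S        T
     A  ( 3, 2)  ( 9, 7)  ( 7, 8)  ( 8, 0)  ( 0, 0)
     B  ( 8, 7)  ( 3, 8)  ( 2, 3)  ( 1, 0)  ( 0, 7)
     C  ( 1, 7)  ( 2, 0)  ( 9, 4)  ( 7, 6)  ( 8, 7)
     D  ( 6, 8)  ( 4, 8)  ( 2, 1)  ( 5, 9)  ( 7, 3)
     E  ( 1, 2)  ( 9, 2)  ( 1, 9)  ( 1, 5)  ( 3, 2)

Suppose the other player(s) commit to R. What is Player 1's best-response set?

u_1(A vs R) = 7
u_1(B vs R) = 2
u_1(C vs R) = 9
u_1(D vs R) = 2
u_1(E vs R) = 1
max payoff 9 at {C}

P1 best: {C}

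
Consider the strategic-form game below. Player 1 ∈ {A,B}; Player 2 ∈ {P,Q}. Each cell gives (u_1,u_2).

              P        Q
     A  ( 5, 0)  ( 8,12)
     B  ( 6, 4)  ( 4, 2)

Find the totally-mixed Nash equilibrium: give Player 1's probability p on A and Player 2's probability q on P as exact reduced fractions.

P1 indiff ⇒ q·5+(1-q)·8 = q·6+(1-q)·4 ⇒ q(-1) = (1-q)(-4) ⇒ q = 4/5
P2 indiff ⇒ p·0+(1-p)·4 = p·12+(1-p)·2 ⇒ p(-12) = (1-p)(-2) ⇒ p = 1/7

p=1/7, q=4/5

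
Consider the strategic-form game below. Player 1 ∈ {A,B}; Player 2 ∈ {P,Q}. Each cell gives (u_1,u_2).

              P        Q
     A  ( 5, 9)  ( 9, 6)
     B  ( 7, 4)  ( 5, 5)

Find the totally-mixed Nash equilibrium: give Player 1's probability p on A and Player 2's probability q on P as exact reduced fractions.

p=1/4, q=2/3

P1 indiff ⇒ q·5+(1-q)·9 = q·7+(1-q)·5 ⇒ q(-2) = (1-q)(-4) ⇒ q = 2/3
P2 indiff ⇒ p·9+(1-p)·4 = p·6+(1-p)·5 ⇒ p(3) = (1-p)(1) ⇒ p = 1/4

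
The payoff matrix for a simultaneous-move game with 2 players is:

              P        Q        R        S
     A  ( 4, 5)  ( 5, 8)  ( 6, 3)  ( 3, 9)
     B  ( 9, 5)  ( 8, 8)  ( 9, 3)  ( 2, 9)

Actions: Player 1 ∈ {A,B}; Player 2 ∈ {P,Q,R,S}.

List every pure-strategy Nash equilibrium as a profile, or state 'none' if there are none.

PSNE = {(A,S)}

(A,P): not NE [P1→B gives 9>4; P2→S gives 9>5]
(A,Q): not NE [P1→B gives 8>5; P2→S gives 9>8]
(A,R): not NE [P1→B gives 9>6; P2→S gives 9>3]
(A,S): NE
(B,P): not NE [P2→S gives 9>5]
(B,Q): not NE [P2→S gives 9>8]
(B,R): not NE [P2→S gives 9>3]
(B,S): not NE [P1→A gives 3>2]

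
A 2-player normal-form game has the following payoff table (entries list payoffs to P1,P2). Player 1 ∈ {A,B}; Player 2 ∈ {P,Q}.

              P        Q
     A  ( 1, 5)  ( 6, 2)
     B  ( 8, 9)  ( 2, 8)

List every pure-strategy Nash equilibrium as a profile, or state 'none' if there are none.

PSNE = {(B,P)}

(A,P): not NE [P1→B gives 8>1]
(A,Q): not NE [P2→P gives 5>2]
(B,P): NE
(B,Q): not NE [P1→A gives 6>2; P2→P gives 9>8]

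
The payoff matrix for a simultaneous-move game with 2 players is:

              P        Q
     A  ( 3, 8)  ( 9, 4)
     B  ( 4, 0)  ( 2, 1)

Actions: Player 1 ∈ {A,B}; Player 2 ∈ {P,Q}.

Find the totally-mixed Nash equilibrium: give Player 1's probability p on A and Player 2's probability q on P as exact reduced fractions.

P1 indiff ⇒ q·3+(1-q)·9 = q·4+(1-q)·2 ⇒ q(-1) = (1-q)(-7) ⇒ q = 7/8
P2 indiff ⇒ p·8+(1-p)·0 = p·4+(1-p)·1 ⇒ p(4) = (1-p)(1) ⇒ p = 1/5

(p,q) = (1/5, 7/8)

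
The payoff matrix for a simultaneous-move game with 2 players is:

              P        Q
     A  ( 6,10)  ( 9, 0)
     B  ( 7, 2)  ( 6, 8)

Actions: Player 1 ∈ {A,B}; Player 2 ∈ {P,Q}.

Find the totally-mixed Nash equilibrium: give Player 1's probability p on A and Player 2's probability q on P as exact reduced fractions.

P1 indiff ⇒ q·6+(1-q)·9 = q·7+(1-q)·6 ⇒ q(-1) = (1-q)(-3) ⇒ q = 3/4
P2 indiff ⇒ p·10+(1-p)·2 = p·0+(1-p)·8 ⇒ p(10) = (1-p)(6) ⇒ p = 3/8

P1 mixes 3/8 on A; P2 mixes 3/4 on P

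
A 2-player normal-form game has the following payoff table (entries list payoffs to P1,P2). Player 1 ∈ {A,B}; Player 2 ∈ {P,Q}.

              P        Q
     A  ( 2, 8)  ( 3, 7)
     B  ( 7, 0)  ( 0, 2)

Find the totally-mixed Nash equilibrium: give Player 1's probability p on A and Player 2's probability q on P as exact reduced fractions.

P1 indiff ⇒ q·2+(1-q)·3 = q·7+(1-q)·0 ⇒ q(-5) = (1-q)(-3) ⇒ q = 3/8
P2 indiff ⇒ p·8+(1-p)·0 = p·7+(1-p)·2 ⇒ p(1) = (1-p)(2) ⇒ p = 2/3

(p,q) = (2/3, 3/8)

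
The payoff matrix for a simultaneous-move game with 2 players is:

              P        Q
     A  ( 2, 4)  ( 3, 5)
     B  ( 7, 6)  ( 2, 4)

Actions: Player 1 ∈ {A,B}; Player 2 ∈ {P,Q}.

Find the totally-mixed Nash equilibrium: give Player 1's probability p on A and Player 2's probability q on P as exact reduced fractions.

P1 mixes 2/3 on A; P2 mixes 1/6 on P

P1 indiff ⇒ q·2+(1-q)·3 = q·7+(1-q)·2 ⇒ q(-5) = (1-q)(-1) ⇒ q = 1/6
P2 indiff ⇒ p·4+(1-p)·6 = p·5+(1-p)·4 ⇒ p(-1) = (1-p)(-2) ⇒ p = 2/3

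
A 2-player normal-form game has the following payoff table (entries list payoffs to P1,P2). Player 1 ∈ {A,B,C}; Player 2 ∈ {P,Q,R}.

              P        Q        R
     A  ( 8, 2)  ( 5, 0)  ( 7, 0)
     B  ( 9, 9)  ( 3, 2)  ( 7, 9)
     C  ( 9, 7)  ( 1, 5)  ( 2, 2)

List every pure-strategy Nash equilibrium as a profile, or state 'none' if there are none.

PSNE = {(B,P), (B,R), (C,P)}

(A,P): not NE [P1→C gives 9>8]
(A,Q): not NE [P2→P gives 2>0]
(A,R): not NE [P2→P gives 2>0]
(B,P): NE
(B,Q): not NE [P1→A gives 5>3; P2→R gives 9>2]
(B,R): NE
(C,P): NE
(C,Q): not NE [P1→A gives 5>1; P2→P gives 7>5]
(C,R): not NE [P1→B gives 7>2; P2→P gives 7>2]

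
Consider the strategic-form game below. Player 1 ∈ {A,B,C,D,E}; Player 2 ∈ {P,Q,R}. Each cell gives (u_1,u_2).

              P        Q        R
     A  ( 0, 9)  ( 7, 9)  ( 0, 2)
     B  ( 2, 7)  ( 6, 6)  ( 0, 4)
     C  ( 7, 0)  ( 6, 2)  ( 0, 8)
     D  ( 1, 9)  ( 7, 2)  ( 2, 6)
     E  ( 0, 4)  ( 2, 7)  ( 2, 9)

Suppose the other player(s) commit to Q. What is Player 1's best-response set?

u_1(A vs Q) = 7
u_1(B vs Q) = 6
u_1(C vs Q) = 6
u_1(D vs Q) = 7
u_1(E vs Q) = 2
max payoff 7 at {A,D}

P1 best: {A,D}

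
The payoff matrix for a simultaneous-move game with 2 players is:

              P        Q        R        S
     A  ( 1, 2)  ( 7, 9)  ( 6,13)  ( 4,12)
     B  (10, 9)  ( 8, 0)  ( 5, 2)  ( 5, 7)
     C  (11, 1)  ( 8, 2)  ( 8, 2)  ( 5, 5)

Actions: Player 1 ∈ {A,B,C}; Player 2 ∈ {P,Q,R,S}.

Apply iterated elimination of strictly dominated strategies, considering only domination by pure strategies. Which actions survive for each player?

IESDS → P1:{B,C} P2:{P,S}

P1 drop A (C beats it: P:11>1 Q:8>7 R:8>6 S:5>4)
P2 drop Q (S beats it: B:7>0 C:5>2)
P2 drop R (S beats it: B:7>2 C:5>2)
P1→{B,C} P2→{P,S}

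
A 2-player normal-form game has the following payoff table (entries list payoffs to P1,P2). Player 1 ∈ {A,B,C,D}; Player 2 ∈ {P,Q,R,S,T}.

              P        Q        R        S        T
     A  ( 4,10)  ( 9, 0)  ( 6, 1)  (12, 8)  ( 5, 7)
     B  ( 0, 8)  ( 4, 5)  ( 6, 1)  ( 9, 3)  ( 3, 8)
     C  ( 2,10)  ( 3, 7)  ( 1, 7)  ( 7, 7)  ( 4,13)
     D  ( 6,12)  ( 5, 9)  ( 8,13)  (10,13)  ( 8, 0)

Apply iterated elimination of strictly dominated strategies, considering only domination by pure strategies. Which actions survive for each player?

P1 drop B (D beats it: P:6>0 Q:5>4 R:8>6 S:10>9 T:8>3)
P1 drop C (A beats it: P:4>2 Q:9>3 R:6>1 S:12>7 T:5>4)
P2 drop Q (P beats it: A:10>0 D:12>9)
P2 drop T (P beats it: A:10>7 D:12>0)
P1→{A,D} P2→{P,R,S}

Remaining: P1:{A,D} P2:{P,R,S}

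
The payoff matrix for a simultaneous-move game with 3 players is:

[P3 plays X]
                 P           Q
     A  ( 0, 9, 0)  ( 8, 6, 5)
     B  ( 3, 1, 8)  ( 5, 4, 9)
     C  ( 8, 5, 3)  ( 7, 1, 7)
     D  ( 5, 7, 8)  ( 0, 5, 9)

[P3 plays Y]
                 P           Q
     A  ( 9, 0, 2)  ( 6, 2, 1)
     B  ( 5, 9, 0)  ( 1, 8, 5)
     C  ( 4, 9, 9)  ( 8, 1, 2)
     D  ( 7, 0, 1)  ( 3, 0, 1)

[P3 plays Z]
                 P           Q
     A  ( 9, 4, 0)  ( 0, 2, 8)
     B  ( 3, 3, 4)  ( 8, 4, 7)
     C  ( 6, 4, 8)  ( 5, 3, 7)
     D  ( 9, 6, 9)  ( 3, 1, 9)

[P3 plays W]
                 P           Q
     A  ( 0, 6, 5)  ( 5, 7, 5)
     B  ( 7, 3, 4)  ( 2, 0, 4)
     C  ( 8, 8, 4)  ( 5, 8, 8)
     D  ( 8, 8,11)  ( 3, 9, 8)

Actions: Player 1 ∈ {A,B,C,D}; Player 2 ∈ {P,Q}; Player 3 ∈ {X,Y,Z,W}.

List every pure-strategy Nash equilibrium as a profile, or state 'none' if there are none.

(A,P,X): not NE [P1→C gives 8>0; P3→W gives 5>0]
(A,P,Y): not NE [P2→Q gives 2>0; P3→W gives 5>2]
(A,P,Z): not NE [P3→W gives 5>0]
(A,P,W): not NE [P1→D gives 8>0; P2→Q gives 7>6]
(A,Q,X): not NE [P2→P gives 9>6; P3→Z gives 8>5]
(A,Q,Y): not NE [P1→C gives 8>6; P3→Z gives 8>1]
(A,Q,Z): not NE [P1→B gives 8>0; P2→P gives 4>2]
(A,Q,W): not NE [P3→Z gives 8>5]
(B,P,X): not NE [P1→C gives 8>3; P2→Q gives 4>1]
(B,P,Y): not NE [P1→A gives 9>5; P3→X gives 8>0]
(B,P,Z): not NE [P1→D gives 9>3; P2→Q gives 4>3; P3→X gives 8>4]
(B,P,W): not NE [P1→D gives 8>7; P3→X gives 8>4]
(B,Q,X): not NE [P1→A gives 8>5]
(B,Q,Y): not NE [P1→C gives 8>1; P2→P gives 9>8; P3→X gives 9>5]
(B,Q,Z): not NE [P3→X gives 9>7]
(B,Q,W): not NE [P1→C gives 5>2; P2→P gives 3>0; P3→X gives 9>4]
(C,P,X): not NE [P3→Y gives 9>3]
(C,P,Y): not NE [P1→A gives 9>4]
(C,P,Z): not NE [P1→D gives 9>6; P3→Y gives 9>8]
(C,P,W): not NE [P3→Y gives 9>4]
(C,Q,X): not NE [P1→A gives 8>7; P2→P gives 5>1; P3→W gives 8>7]
(C,Q,Y): not NE [P2→P gives 9>1; P3→W gives 8>2]
(C,Q,Z): not NE [P1→B gives 8>5; P2→P gives 4>3; P3→W gives 8>7]
(C,Q,W): NE
(D,P,X): not NE [P1→C gives 8>5; P3→W gives 11>8]
(D,P,Y): not NE [P1→A gives 9>7; P3→W gives 11>1]
(D,P,Z): not NE [P3→W gives 11>9]
(D,P,W): not NE [P2→Q gives 9>8]
(D,Q,X): not NE [P1→A gives 8>0; P2→P gives 7>5]
(D,Q,Y): not NE [P1→C gives 8>3; P3→Z gives 9>1]
(D,Q,Z): not NE [P1→B gives 8>3; P2→P gives 6>1]
(D,Q,W): not NE [P1→C gives 5>3; P3→Z gives 9>8]

NE set: (C,Q,W)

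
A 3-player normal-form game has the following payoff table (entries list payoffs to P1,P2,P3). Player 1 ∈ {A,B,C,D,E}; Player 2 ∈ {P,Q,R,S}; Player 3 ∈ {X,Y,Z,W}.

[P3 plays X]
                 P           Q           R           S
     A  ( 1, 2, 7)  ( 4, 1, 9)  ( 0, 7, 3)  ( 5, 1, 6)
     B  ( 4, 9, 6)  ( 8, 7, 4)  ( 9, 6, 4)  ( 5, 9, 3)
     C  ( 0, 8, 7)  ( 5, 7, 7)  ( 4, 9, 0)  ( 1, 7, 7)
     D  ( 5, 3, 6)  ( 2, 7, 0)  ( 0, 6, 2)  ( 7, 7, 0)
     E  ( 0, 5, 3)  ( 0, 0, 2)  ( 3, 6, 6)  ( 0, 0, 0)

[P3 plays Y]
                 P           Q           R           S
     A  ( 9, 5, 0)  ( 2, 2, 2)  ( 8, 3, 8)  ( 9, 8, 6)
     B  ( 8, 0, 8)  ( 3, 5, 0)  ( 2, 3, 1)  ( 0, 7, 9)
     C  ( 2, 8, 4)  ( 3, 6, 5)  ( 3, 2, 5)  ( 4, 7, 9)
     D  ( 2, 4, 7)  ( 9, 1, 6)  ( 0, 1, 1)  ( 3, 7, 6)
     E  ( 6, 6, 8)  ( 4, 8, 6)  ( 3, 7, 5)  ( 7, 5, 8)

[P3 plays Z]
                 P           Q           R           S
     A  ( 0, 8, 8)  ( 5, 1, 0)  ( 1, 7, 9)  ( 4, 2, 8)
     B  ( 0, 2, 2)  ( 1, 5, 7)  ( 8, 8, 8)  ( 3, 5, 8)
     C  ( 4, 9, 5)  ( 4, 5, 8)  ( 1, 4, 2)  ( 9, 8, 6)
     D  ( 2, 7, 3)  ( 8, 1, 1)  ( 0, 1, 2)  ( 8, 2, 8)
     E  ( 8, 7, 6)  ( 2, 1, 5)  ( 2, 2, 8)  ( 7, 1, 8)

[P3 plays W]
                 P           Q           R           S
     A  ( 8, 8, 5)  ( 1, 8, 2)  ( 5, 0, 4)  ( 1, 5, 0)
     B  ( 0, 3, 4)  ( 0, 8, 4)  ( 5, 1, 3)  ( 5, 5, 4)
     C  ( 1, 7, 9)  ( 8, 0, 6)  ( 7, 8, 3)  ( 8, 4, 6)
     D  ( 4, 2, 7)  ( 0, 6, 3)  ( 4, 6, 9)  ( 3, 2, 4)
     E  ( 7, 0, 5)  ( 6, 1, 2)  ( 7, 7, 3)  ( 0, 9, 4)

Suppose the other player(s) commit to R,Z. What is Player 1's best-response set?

u_1(A vs R,Z) = 1
u_1(B vs R,Z) = 8
u_1(C vs R,Z) = 1
u_1(D vs R,Z) = 0
u_1(E vs R,Z) = 2
max payoff 8 at {B}

P1 best: {B}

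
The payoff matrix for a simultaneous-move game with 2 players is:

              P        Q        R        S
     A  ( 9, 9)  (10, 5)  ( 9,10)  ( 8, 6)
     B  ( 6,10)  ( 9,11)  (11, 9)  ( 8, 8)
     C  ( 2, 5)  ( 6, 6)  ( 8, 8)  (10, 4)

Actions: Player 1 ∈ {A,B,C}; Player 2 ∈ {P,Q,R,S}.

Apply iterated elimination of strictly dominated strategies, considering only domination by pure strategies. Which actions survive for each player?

P2 drop S (P beats it: A:9>6 B:10>8 C:5>4)
P1 drop C (A beats it: P:9>2 Q:10>6 R:9>8)
P1→{A,B} P2→{P,Q,R}

Remaining: P1:{A,B} P2:{P,Q,R}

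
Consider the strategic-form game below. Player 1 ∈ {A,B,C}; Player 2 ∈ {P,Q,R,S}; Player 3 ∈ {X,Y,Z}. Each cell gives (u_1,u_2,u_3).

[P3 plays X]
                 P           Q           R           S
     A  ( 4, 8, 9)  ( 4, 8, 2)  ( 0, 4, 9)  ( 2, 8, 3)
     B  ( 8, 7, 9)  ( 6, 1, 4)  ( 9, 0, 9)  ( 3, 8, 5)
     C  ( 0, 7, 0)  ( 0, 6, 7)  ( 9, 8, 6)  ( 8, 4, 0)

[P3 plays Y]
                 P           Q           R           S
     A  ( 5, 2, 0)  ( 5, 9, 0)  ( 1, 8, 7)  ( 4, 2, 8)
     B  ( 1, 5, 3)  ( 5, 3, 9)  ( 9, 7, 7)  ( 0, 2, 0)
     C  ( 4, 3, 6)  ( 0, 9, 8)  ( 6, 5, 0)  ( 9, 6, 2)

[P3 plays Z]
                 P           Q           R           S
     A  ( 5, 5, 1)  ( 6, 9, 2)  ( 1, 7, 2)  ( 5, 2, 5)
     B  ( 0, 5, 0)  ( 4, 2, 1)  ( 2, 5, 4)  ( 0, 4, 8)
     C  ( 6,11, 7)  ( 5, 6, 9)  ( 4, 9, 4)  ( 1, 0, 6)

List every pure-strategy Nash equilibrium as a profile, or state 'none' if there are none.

(A,P,X): not NE [P1→B gives 8>4]
(A,P,Y): not NE [P2→Q gives 9>2; P3→X gives 9>0]
(A,P,Z): not NE [P1→C gives 6>5; P2→Q gives 9>5; P3→X gives 9>1]
(A,Q,X): not NE [P1→B gives 6>4]
(A,Q,Y): not NE [P3→Z gives 2>0]
(A,Q,Z): NE
(A,R,X): not NE [P1→C gives 9>0; P2→S gives 8>4]
(A,R,Y): not NE [P1→B gives 9>1; P2→Q gives 9>8; P3→X gives 9>7]
(A,R,Z): not NE [P1→C gives 4>1; P2→Q gives 9>7; P3→X gives 9>2]
(A,S,X): not NE [P1→C gives 8>2; P3→Y gives 8>3]
(A,S,Y): not NE [P1→C gives 9>4; P2→Q gives 9>2]
(A,S,Z): not NE [P2→Q gives 9>2; P3→Y gives 8>5]
(B,P,X): not NE [P2→S gives 8>7]
(B,P,Y): not NE [P1→A gives 5>1; P2→R gives 7>5; P3→X gives 9>3]
(B,P,Z): not NE [P1→C gives 6>0; P3→X gives 9>0]
(B,Q,X): not NE [P2→S gives 8>1; P3→Y gives 9>4]
(B,Q,Y): not NE [P2→R gives 7>3]
(B,Q,Z): not NE [P1→A gives 6>4; P2→R gives 5>2; P3→Y gives 9>1]
(B,R,X): not NE [P2→S gives 8>0]
(B,R,Y): not NE [P3→X gives 9>7]
(B,R,Z): not NE [P1→C gives 4>2; P3→X gives 9>4]
(B,S,X): not NE [P1→C gives 8>3; P3→Z gives 8>5]
(B,S,Y): not NE [P1→C gives 9>0; P2→R gives 7>2; P3→Z gives 8>0]
(B,S,Z): not NE [P1→A gives 5>0; P2→R gives 5>4]
(C,P,X): not NE [P1→B gives 8>0; P2→R gives 8>7; P3→Z gives 7>0]
(C,P,Y): not NE [P1→A gives 5>4; P2→Q gives 9>3; P3→Z gives 7>6]
(C,P,Z): NE
(C,Q,X): not NE [P1→B gives 6>0; P2→R gives 8>6; P3→Z gives 9>7]
(C,Q,Y): not NE [P1→B gives 5>0; P3→Z gives 9>8]
(C,Q,Z): not NE [P1→A gives 6>5; P2→P gives 11>6]
(C,R,X): NE
(C,R,Y): not NE [P1→B gives 9>6; P2→Q gives 9>5; P3→X gives 6>0]
(C,R,Z): not NE [P2→P gives 11>9; P3→X gives 6>4]
(C,S,X): not NE [P2→R gives 8>4; P3→Z gives 6>0]
(C,S,Y): not NE [P2→Q gives 9>6; P3→Z gives 6>2]
(C,S,Z): not NE [P1→A gives 5>1; P2→P gives 11>0]

NE set: (A,Q,Z), (C,P,Z), (C,R,X)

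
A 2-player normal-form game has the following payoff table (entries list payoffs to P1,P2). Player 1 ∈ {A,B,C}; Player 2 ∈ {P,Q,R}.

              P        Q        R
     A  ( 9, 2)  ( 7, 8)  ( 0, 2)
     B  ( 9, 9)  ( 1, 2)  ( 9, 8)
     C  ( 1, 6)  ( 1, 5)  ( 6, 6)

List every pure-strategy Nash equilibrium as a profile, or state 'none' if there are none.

Nash profiles: (A,Q), (B,P)

(A,P): not NE [P2→Q gives 8>2]
(A,Q): NE
(A,R): not NE [P1→B gives 9>0; P2→Q gives 8>2]
(B,P): NE
(B,Q): not NE [P1→A gives 7>1; P2→P gives 9>2]
(B,R): not NE [P2→P gives 9>8]
(C,P): not NE [P1→B gives 9>1]
(C,Q): not NE [P1→A gives 7>1; P2→R gives 6>5]
(C,R): not NE [P1→B gives 9>6]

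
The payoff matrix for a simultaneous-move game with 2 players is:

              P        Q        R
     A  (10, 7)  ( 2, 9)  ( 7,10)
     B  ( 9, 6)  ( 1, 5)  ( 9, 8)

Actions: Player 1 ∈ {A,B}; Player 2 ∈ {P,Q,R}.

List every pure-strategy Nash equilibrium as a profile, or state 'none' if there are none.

Nash profiles: (B,R)

(A,P): not NE [P2→R gives 10>7]
(A,Q): not NE [P2→R gives 10>9]
(A,R): not NE [P1→B gives 9>7]
(B,P): not NE [P1→A gives 10>9; P2→R gives 8>6]
(B,Q): not NE [P1→A gives 2>1; P2→R gives 8>5]
(B,R): NE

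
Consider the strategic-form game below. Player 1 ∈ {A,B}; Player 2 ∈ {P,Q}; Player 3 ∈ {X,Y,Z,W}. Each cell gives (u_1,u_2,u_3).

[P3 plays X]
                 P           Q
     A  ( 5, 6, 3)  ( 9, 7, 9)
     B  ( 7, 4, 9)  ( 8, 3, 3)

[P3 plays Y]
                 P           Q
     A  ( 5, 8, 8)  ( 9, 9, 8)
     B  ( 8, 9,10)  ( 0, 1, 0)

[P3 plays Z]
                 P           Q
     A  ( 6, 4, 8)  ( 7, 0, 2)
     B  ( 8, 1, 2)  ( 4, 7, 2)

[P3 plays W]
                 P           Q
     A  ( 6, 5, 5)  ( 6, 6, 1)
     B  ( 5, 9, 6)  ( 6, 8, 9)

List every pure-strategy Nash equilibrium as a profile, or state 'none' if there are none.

(A,P,X): not NE [P1→B gives 7>5; P2→Q gives 7>6; P3→Z gives 8>3]
(A,P,Y): not NE [P1→B gives 8>5; P2→Q gives 9>8]
(A,P,Z): not NE [P1→B gives 8>6]
(A,P,W): not NE [P2→Q gives 6>5; P3→Z gives 8>5]
(A,Q,X): NE
(A,Q,Y): not NE [P3→X gives 9>8]
(A,Q,Z): not NE [P2→P gives 4>0; P3→X gives 9>2]
(A,Q,W): not NE [P3→X gives 9>1]
(B,P,X): not NE [P3→Y gives 10>9]
(B,P,Y): NE
(B,P,Z): not NE [P2→Q gives 7>1; P3→Y gives 10>2]
(B,P,W): not NE [P1→A gives 6>5; P3→Y gives 10>6]
(B,Q,X): not NE [P1→A gives 9>8; P2→P gives 4>3; P3→W gives 9>3]
(B,Q,Y): not NE [P1→A gives 9>0; P2→P gives 9>1; P3→W gives 9>0]
(B,Q,Z): not NE [P1→A gives 7>4; P3→W gives 9>2]
(B,Q,W): not NE [P2→P gives 9>8]

NE set: (A,Q,X), (B,P,Y)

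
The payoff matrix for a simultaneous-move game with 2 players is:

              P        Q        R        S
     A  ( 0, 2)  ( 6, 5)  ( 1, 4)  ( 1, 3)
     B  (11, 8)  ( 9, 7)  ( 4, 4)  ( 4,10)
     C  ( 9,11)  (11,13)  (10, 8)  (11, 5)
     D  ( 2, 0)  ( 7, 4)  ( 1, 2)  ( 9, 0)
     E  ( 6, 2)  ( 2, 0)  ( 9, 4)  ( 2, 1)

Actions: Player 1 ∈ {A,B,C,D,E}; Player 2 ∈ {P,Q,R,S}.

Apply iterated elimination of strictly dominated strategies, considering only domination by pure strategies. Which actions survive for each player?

Survivors P1:{B,C} P2:{P,Q,S}

P1 drop A (B beats it: P:11>0 Q:9>6 R:4>1 S:4>1)
P1 drop D (C beats it: P:9>2 Q:11>7 R:10>1 S:11>9)
P1 drop E (C beats it: P:9>6 Q:11>2 R:10>9 S:11>2)
P2 drop R (P beats it: B:8>4 C:11>8)
P1→{B,C} P2→{P,Q,S}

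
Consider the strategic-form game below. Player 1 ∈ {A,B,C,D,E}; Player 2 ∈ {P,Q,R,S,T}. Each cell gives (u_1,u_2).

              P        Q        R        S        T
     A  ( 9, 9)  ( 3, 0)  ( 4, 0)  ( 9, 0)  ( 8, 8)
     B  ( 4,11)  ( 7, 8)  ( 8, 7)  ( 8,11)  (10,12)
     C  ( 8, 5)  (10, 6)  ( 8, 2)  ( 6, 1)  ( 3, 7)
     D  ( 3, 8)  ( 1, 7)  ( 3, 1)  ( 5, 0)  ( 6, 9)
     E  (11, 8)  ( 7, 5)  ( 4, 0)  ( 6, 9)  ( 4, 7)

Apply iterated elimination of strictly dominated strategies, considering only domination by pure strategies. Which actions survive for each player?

IESDS → P1:{A,B,E} P2:{P,S,T}

P1 drop D (A beats it: P:9>3 Q:3>1 R:4>3 S:9>5 T:8>6)
P2 drop Q (T beats it: A:8>0 B:12>8 C:7>6 E:7>5)
P2 drop R (P beats it: A:9>0 B:11>7 C:5>2 E:8>0)
P1 drop C (A beats it: P:9>8 S:9>6 T:8>3)
P1→{A,B,E} P2→{P,S,T}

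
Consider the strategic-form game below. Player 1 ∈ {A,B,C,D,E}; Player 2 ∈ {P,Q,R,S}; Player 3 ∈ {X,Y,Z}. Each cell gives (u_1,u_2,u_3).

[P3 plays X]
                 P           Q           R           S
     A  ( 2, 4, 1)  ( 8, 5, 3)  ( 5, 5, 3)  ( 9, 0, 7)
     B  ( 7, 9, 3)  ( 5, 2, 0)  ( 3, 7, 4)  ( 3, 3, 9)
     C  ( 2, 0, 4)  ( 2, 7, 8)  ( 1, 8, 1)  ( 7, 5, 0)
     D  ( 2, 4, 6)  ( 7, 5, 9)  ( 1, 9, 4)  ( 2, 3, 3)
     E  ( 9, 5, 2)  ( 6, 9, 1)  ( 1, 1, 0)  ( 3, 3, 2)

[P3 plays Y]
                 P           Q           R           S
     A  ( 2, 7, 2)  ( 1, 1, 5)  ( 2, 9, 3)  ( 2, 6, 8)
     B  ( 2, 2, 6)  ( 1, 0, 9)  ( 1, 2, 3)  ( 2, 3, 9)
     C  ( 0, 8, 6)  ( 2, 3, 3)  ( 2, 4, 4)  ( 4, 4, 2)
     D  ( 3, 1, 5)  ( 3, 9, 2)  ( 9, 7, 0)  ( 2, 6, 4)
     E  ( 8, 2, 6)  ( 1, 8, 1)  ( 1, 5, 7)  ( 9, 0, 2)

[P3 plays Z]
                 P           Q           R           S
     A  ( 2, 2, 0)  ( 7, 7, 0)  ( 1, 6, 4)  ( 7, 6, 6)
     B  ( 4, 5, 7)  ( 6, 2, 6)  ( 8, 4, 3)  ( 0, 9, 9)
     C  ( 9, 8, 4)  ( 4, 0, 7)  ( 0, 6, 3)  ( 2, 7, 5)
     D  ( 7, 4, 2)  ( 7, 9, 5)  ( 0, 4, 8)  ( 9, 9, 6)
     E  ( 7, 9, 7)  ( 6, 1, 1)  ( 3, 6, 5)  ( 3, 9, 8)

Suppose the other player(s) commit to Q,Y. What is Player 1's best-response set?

argmax u_1 = {D}

u_1(A vs Q,Y) = 1
u_1(B vs Q,Y) = 1
u_1(C vs Q,Y) = 2
u_1(D vs Q,Y) = 3
u_1(E vs Q,Y) = 1
max payoff 3 at {D}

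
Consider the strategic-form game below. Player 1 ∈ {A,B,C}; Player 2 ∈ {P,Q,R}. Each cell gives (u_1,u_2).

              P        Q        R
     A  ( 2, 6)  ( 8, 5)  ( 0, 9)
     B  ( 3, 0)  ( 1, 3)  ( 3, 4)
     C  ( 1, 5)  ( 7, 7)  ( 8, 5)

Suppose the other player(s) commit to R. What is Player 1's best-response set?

BR_1 = {C}

u_1(A vs R) = 0
u_1(B vs R) = 3
u_1(C vs R) = 8
max payoff 8 at {C}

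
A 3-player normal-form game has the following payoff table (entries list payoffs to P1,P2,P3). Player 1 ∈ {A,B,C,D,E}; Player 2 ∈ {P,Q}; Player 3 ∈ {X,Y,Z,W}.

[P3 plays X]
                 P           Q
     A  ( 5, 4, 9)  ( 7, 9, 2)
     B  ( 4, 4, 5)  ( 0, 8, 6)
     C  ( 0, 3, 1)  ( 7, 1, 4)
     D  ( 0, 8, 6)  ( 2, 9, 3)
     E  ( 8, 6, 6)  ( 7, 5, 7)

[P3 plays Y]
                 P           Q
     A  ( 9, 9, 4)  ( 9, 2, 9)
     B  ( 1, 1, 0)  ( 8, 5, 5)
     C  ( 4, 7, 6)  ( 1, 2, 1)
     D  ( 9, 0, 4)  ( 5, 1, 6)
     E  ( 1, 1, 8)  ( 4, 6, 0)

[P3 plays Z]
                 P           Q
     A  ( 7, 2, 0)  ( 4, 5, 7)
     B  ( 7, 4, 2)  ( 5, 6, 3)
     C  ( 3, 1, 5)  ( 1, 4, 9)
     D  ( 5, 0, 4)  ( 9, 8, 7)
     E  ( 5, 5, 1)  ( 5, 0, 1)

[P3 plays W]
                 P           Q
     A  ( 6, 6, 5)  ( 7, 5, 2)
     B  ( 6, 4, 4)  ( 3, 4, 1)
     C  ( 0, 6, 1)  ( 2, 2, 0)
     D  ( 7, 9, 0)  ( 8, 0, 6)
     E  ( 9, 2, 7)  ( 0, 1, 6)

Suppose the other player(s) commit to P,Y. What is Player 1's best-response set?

BR_1 = {A,D}

u_1(A vs P,Y) = 9
u_1(B vs P,Y) = 1
u_1(C vs P,Y) = 4
u_1(D vs P,Y) = 9
u_1(E vs P,Y) = 1
max payoff 9 at {A,D}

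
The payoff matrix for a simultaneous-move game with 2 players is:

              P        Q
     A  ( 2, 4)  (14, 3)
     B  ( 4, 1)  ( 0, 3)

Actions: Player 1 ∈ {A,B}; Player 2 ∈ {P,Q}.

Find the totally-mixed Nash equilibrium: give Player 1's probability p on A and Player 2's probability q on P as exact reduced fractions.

P1 mixes 2/3 on A; P2 mixes 7/8 on P

P1 indiff ⇒ q·2+(1-q)·14 = q·4+(1-q)·0 ⇒ q(-2) = (1-q)(-14) ⇒ q = 7/8
P2 indiff ⇒ p·4+(1-p)·1 = p·3+(1-p)·3 ⇒ p(1) = (1-p)(2) ⇒ p = 2/3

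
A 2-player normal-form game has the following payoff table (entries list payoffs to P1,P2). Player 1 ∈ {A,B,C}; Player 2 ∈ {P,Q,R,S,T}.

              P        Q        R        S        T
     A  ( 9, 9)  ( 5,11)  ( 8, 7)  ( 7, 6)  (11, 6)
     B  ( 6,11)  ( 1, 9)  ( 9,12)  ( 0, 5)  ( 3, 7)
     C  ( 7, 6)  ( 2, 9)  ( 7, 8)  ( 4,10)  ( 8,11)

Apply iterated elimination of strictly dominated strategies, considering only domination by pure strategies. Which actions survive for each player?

Remaining: P1:{A,B} P2:{P,Q,R}

P1 drop C (A beats it: P:9>7 Q:5>2 R:8>7 S:7>4 T:11>8)
P2 drop S (P beats it: A:9>6 B:11>5)
P2 drop T (P beats it: A:9>6 B:11>7)
P1→{A,B} P2→{P,Q,R}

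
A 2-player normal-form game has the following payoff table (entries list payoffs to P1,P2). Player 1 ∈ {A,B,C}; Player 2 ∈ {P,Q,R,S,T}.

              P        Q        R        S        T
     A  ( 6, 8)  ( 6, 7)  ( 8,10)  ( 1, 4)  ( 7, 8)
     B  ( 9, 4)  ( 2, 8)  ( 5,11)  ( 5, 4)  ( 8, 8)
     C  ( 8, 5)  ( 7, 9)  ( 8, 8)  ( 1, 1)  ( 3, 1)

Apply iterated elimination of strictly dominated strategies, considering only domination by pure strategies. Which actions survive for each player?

Survivors P1:{A,C} P2:{Q,R}

P2 drop P (R beats it: A:10>8 B:11>4 C:8>5)
P2 drop S (Q beats it: A:7>4 B:8>4 C:9>1)
P2 drop T (R beats it: A:10>8 B:11>8 C:8>1)
P1 drop B (A beats it: Q:6>2 R:8>5)
P1→{A,C} P2→{Q,R}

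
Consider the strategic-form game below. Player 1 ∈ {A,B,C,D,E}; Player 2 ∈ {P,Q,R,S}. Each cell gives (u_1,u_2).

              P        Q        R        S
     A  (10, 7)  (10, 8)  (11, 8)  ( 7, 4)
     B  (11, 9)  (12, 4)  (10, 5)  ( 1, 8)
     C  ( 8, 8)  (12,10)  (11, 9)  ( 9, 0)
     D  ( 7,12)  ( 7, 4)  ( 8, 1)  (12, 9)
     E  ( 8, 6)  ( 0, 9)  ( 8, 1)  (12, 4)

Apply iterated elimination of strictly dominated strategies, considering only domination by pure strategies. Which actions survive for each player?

IESDS → P1:{A,B,C} P2:{P,Q,R}

P2 drop S (P beats it: A:7>4 B:9>8 C:8>0 D:12>9 E:6>4)
P1 drop D (A beats it: P:10>7 Q:10>7 R:11>8)
P1 drop E (A beats it: P:10>8 Q:10>0 R:11>8)
P1→{A,B,C} P2→{P,Q,R}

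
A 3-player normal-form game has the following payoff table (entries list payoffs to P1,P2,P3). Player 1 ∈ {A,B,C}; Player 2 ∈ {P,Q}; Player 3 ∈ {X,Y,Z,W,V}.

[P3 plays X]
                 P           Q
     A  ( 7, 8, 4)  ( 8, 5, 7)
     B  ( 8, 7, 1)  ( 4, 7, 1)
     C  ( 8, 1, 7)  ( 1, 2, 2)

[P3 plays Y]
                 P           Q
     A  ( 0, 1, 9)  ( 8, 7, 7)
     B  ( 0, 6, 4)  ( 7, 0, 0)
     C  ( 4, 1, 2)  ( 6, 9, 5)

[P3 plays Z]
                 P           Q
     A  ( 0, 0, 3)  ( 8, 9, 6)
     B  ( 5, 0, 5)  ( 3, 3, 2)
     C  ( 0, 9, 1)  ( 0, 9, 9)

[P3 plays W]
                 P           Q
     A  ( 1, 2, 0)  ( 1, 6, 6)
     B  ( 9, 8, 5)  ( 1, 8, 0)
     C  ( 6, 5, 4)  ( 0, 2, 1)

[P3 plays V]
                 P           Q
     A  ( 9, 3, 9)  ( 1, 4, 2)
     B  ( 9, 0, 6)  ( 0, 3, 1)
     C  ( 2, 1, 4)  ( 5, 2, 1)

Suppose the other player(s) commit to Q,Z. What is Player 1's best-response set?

argmax u_1 = {A}

u_1(A vs Q,Z) = 8
u_1(B vs Q,Z) = 3
u_1(C vs Q,Z) = 0
max payoff 8 at {A}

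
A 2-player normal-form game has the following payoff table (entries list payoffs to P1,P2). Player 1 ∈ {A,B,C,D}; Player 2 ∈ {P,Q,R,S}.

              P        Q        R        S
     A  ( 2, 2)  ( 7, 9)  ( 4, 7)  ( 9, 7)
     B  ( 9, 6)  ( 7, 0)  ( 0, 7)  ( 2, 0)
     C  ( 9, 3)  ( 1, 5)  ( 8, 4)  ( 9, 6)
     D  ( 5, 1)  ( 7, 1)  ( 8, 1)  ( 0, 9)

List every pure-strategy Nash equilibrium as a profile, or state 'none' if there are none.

(A,P): not NE [P1→C gives 9>2; P2→Q gives 9>2]
(A,Q): NE
(A,R): not NE [P1→D gives 8>4; P2→Q gives 9>7]
(A,S): not NE [P2→Q gives 9>7]
(B,P): not NE [P2→R gives 7>6]
(B,Q): not NE [P2→R gives 7>0]
(B,R): not NE [P1→D gives 8>0]
(B,S): not NE [P1→C gives 9>2; P2→R gives 7>0]
(C,P): not NE [P2→S gives 6>3]
(C,Q): not NE [P1→D gives 7>1; P2→S gives 6>5]
(C,R): not NE [P2→S gives 6>4]
(C,S): NE
(D,P): not NE [P1→C gives 9>5; P2→S gives 9>1]
(D,Q): not NE [P2→S gives 9>1]
(D,R): not NE [P2→S gives 9>1]
(D,S): not NE [P1→C gives 9>0]

Nash profiles: (A,Q), (C,S)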